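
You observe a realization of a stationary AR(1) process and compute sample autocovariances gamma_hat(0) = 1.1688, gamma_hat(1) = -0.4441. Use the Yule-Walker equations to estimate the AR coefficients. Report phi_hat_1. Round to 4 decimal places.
\hat\phi_{1} = -0.3800

The Yule-Walker equations for an AR(p) process read, in matrix form,
  Gamma_p phi = r_p,   with   (Gamma_p)_{ij} = gamma(|i - j|),
                       (r_p)_i = gamma(i),   i,j = 1..p.
Substitute the sample gammas (Toeplitz matrix and right-hand side of size 1):
  Gamma_p = [[1.1688]]
  r_p     = [-0.4441]
With p = 1 this is the single equation gamma(0) phi_1 = gamma(1):
  phi_hat_1 = gamma(1) / gamma(0) = -0.4441 / 1.1688 = -0.3800.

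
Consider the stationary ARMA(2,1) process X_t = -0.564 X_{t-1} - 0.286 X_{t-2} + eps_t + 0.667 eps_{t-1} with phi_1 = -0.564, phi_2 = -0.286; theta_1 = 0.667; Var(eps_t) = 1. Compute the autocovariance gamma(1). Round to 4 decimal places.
\gamma(1) = 0.0102

Multiply the model equation by X_{t-k} and take expectations. With theta_0 = psi_0 = 1 and psi_j the MA(infinity) weights, this gives
  gamma(k) - sum_i phi_i gamma(k-i) = c_k,
  c_k = sigma^2 * sum_{j=k..q} theta_j psi_{j-k}   (c_k = 0 for k > q),
using gamma(-m) = gamma(m).
psi-weights needed (psi_j = theta_j + sum_i phi_i psi_{j-i}):
  psi_1 = theta_1 + phi_1 = 0.667 + (-0.564) = 0.103
Right-hand sides:
  c_0 = sigma^2 (1 + theta_1 psi_1) = 1 * (1 + (0.667)(0.103)) = 1 * 1.068701 = 1.068701
  c_1 = sigma^2 theta_1 = 1 * (0.667) = 0.667
  c_2 = 0
Equations for k = 0, 1, 2 (AR order 2, c_2 = 0):
  (E0) gamma(0) = phi_1 gamma(1) + phi_2 gamma(2) + c_0
  (E1) gamma(1) = phi_1 gamma(0) + phi_2 gamma(1) + c_1
  (E2) gamma(2) = phi_1 gamma(1) + phi_2 gamma(0)
From (E1): gamma(1) = A gamma(0) + B with
  A = phi_1 / (1 - phi_2) = -0.564 / 1.286 = -0.438569,   B = c_1 / (1 - phi_2) = 0.667 / 1.286 = 0.518663.
Insert (E2) into (E0): gamma(0) (1 - phi_2^2) = phi_1 (1 + phi_2) gamma(1) + c_0.
  phi_1 (1 + phi_2) = (-0.564)(0.714) = -0.402696,   1 - phi_2^2 = 0.918204.
Replace gamma(1) by A gamma(0) + B and collect gamma(0):
  gamma(0) [0.918204 - (-0.402696)(-0.438569)] = (-0.402696)(0.518663) + 1.068701
  gamma(0) * 0.741594 = 0.859838
  gamma(0) = 0.859838 / 0.741594 = 1.159445.
  gamma(1) = A gamma(0) + B = (-0.438569)(1.159445) + (0.518663) = 0.010165.
Therefore gamma(1) = 0.0102 (to 4 decimal places).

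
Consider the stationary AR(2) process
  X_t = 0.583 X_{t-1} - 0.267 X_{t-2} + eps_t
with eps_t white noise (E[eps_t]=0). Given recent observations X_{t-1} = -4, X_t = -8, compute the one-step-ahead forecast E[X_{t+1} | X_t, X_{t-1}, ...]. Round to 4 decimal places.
E[X_{t+1} \mid \mathcal F_t] = -3.5960

For an AR(p) model X_t = c + sum_i phi_i X_{t-i} + eps_t, the
one-step-ahead conditional mean is
  E[X_{t+1} | X_t, ...] = c + sum_i phi_i X_{t+1-i}.
Substitute known values:
  E[X_{t+1} | ...] = (0.583) * (-8) + (-0.267) * (-4)
                   = -3.5960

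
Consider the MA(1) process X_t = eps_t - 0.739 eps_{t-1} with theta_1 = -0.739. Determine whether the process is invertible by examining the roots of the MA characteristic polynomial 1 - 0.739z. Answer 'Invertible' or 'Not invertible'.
\text{Invertible}

The MA(q) characteristic polynomial is P(z) = 1 - 0.739z.
Invertibility requires all roots to lie outside the unit circle, i.e. |z| > 1 for every root.
This is linear in z: 1 + (-0.739) z = 0  =>  z = -1/(-0.739) = 1.35318,  |z| = 1.35318.
Moduli of all roots: 1.3532.
All moduli strictly greater than 1? Yes.
Verdict: Invertible.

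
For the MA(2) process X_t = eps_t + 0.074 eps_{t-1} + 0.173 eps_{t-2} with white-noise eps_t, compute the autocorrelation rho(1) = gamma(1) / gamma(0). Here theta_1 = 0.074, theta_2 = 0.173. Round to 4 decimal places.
\rho(1) = 0.0838

For an MA(q) process with theta_0 = 1, the autocovariance is
  gamma(k) = sigma^2 * sum_{i=0..q-k} theta_i * theta_{i+k},
and rho(k) = gamma(k) / gamma(0). Sigma^2 cancels.
  numerator   = (1)*(0.074) + (0.074)*(0.173) = 0.086802.
  denominator = (1)^2 + (0.074)^2 + (0.173)^2 = 1.035405.
  rho(1) = 0.086802 / 1.035405 = 0.0838.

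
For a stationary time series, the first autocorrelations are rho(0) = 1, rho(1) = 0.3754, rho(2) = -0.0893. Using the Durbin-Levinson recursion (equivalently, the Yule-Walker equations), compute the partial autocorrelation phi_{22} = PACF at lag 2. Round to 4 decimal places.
\phi_{22} = -0.2680

The PACF at lag k is phi_{kk}, the last component of the solution
to the Yule-Walker system G_k phi = r_k where
  (G_k)_{ij} = rho(|i - j|), (r_k)_i = rho(i), i,j = 1..k.
Equivalently, Durbin-Levinson gives phi_{kk} iteratively:
  phi_{11} = rho(1)
  phi_{kk} = [rho(k) - sum_{j=1..k-1} phi_{k-1,j} rho(k-j)]
            / [1 - sum_{j=1..k-1} phi_{k-1,j} rho(j)],
  phi_{k,j} = phi_{k-1,j} - phi_{kk} phi_{k-1,k-j},  j = 1..k-1.
Step k = 1:
  phi_11 = rho(1) = 0.3754.
Step k = 2:
  phi_22 = [rho(2) - phi_11 rho(1)] / [1 - phi_11 rho(1)] = [-0.0893 - (0.3754)(0.3754)] / [1 - (0.3754)(0.3754)]
         = -0.23022516 / 0.85907484 = -0.268.
Therefore phi_{22} = -0.2680.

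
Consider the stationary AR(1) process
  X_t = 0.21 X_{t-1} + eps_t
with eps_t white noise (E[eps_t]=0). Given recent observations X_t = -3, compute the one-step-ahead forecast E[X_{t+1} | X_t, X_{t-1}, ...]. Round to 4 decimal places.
E[X_{t+1} \mid \mathcal F_t] = -0.6300

For an AR(p) model X_t = c + sum_i phi_i X_{t-i} + eps_t, the
one-step-ahead conditional mean is
  E[X_{t+1} | X_t, ...] = c + sum_i phi_i X_{t+1-i}.
Substitute known values:
  E[X_{t+1} | ...] = (0.21) * (-3)
                   = -0.6300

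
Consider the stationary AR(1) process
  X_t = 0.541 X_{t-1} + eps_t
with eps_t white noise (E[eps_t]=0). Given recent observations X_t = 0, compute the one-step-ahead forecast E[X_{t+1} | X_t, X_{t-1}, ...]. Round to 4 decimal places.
E[X_{t+1} \mid \mathcal F_t] = 0.0000

For an AR(p) model X_t = c + sum_i phi_i X_{t-i} + eps_t, the
one-step-ahead conditional mean is
  E[X_{t+1} | X_t, ...] = c + sum_i phi_i X_{t+1-i}.
Substitute known values:
  E[X_{t+1} | ...] = (0.541) * (0)
                   = 0.0000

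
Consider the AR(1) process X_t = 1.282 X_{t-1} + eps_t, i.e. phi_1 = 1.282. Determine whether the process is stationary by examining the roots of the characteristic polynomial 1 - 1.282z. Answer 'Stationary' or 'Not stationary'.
\text{Not stationary}

The AR(p) characteristic polynomial is P(z) = 1 - 1.282z.
Stationarity requires all roots to lie outside the unit circle, i.e. |z| > 1 for every root.
This is linear in z: 1 + (-1.282) z = 0  =>  z = -1/(-1.282) = 0.780031,  |z| = 0.780031.
Moduli of all roots: 0.7800.
All moduli strictly greater than 1? No.
Verdict: Not stationary.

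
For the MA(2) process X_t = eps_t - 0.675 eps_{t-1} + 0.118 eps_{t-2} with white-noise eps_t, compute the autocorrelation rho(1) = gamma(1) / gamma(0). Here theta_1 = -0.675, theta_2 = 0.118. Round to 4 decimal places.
\rho(1) = -0.5135

For an MA(q) process with theta_0 = 1, the autocovariance is
  gamma(k) = sigma^2 * sum_{i=0..q-k} theta_i * theta_{i+k},
and rho(k) = gamma(k) / gamma(0). Sigma^2 cancels.
  numerator   = (1)*(-0.675) + (-0.675)*(0.118) = -0.75465.
  denominator = (1)^2 + (-0.675)^2 + (0.118)^2 = 1.469549.
  rho(1) = -0.75465 / 1.469549 = -0.5135.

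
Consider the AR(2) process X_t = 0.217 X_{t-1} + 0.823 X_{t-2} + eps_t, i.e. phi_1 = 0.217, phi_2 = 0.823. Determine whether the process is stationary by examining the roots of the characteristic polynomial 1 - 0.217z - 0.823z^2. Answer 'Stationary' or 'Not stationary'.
\text{Not stationary}

The AR(p) characteristic polynomial is P(z) = 1 - 0.217z - 0.823z^2.
Stationarity requires all roots to lie outside the unit circle, i.e. |z| > 1 for every root.
Set 1 + (-0.217) z + (-0.823) z^2 = 0, i.e. a z^2 + b z + c = 0 with a = -0.823, b = -0.217, c = 1.
Discriminant D = b^2 - 4ac = (-0.217)^2 - 4*(-0.823)*1 = 0.047089 - (-3.292) = 3.339089.
D >= 0, so the roots are real: z = (-b +/- sqrt(D)) / (2a) = (0.217 +/- 1.827317) / (-1.646).
  z_1 = (0.217 + 1.827317) / (-1.646) = -1.242,   |z_1| = 1.242.
  z_2 = (0.217 - 1.827317) / (-1.646) = 0.9783,   |z_2| = 0.9783.
Moduli of all roots: 1.2420, 0.9783.
All moduli strictly greater than 1? No.
Verdict: Not stationary.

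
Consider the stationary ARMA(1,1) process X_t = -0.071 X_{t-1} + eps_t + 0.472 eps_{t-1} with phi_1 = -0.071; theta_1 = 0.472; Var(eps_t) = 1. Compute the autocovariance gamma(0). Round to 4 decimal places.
\gamma(0) = 1.1616

Multiply the model equation by X_{t-k} and take expectations. With theta_0 = psi_0 = 1 and psi_j the MA(infinity) weights, this gives
  gamma(k) - sum_i phi_i gamma(k-i) = c_k,
  c_k = sigma^2 * sum_{j=k..q} theta_j psi_{j-k}   (c_k = 0 for k > q),
using gamma(-m) = gamma(m).
psi-weights needed (psi_j = theta_j + sum_i phi_i psi_{j-i}):
  psi_1 = theta_1 + phi_1 = 0.472 + (-0.071) = 0.401
Right-hand sides:
  c_0 = sigma^2 (1 + theta_1 psi_1) = 1 * (1 + (0.472)(0.401)) = 1 * 1.189272 = 1.189272
  c_1 = sigma^2 theta_1 = 1 * (0.472) = 0.472
  c_2 = 0
Equations for k = 0 and k = 1 (AR order 1):
  gamma(0) = phi_1 gamma(1) + c_0
  gamma(1) = phi_1 gamma(0) + c_1
Substituting the second into the first: gamma(0) (1 - phi_1^2) = c_0 + phi_1 c_1, so
  gamma(0) = (c_0 + phi_1 c_1) / (1 - phi_1^2) = (1.189272 + (-0.071)(0.472)) / (1 - (-0.071)^2) = 1.15576 / 0.994959 = 1.161616.
Therefore gamma(0) = 1.1616 (to 4 decimal places).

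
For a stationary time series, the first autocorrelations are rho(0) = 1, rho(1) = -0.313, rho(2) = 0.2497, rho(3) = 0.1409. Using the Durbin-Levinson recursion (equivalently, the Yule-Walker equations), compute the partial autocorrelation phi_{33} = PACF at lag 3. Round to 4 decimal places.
\phi_{33} = 0.2950

The PACF at lag k is phi_{kk}, the last component of the solution
to the Yule-Walker system G_k phi = r_k where
  (G_k)_{ij} = rho(|i - j|), (r_k)_i = rho(i), i,j = 1..k.
Equivalently, Durbin-Levinson gives phi_{kk} iteratively:
  phi_{11} = rho(1)
  phi_{kk} = [rho(k) - sum_{j=1..k-1} phi_{k-1,j} rho(k-j)]
            / [1 - sum_{j=1..k-1} phi_{k-1,j} rho(j)],
  phi_{k,j} = phi_{k-1,j} - phi_{kk} phi_{k-1,k-j},  j = 1..k-1.
Step k = 1:
  phi_11 = rho(1) = -0.313.
Step k = 2:
  phi_22 = [rho(2) - phi_11 rho(1)] / [1 - phi_11 rho(1)] = [0.2497 - (-0.313)(-0.313)] / [1 - (-0.313)(-0.313)]
         = 0.151731 / 0.902031 = 0.16821.
  Update: phi_21 = phi_11 - phi_22 phi_11 = -0.313 - (0.16821)(-0.313) = -0.26035.
Step k = 3:
  phi_33 = [rho(3) - phi_21 rho(2) - phi_22 rho(1)] / [1 - phi_21 rho(1) - phi_22 rho(2)]
    numerator   = 0.1409 - (-0.26035)(0.2497) - (0.16821)(-0.313) = 0.25855929
    denominator = 1 - (-0.26035)(-0.313) - (0.16821)(0.2497) = 0.87650827
  phi_33 = 0.25855929 / 0.87650827 = 0.295.
Therefore phi_{33} = 0.2950.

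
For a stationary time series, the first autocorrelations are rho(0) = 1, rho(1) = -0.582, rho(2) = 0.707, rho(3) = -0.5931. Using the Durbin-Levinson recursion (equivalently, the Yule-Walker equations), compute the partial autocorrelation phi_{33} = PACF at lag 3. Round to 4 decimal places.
\phi_{33} = -0.1900

The PACF at lag k is phi_{kk}, the last component of the solution
to the Yule-Walker system G_k phi = r_k where
  (G_k)_{ij} = rho(|i - j|), (r_k)_i = rho(i), i,j = 1..k.
Equivalently, Durbin-Levinson gives phi_{kk} iteratively:
  phi_{11} = rho(1)
  phi_{kk} = [rho(k) - sum_{j=1..k-1} phi_{k-1,j} rho(k-j)]
            / [1 - sum_{j=1..k-1} phi_{k-1,j} rho(j)],
  phi_{k,j} = phi_{k-1,j} - phi_{kk} phi_{k-1,k-j},  j = 1..k-1.
Step k = 1:
  phi_11 = rho(1) = -0.582.
Step k = 2:
  phi_22 = [rho(2) - phi_11 rho(1)] / [1 - phi_11 rho(1)] = [0.707 - (-0.582)(-0.582)] / [1 - (-0.582)(-0.582)]
         = 0.368276 / 0.661276 = 0.556917.
  Update: phi_21 = phi_11 - phi_22 phi_11 = -0.582 - (0.556917)(-0.582) = -0.257874.
Step k = 3:
  phi_33 = [rho(3) - phi_21 rho(2) - phi_22 rho(1)] / [1 - phi_21 rho(1) - phi_22 rho(2)]
    numerator   = -0.5931 - (-0.257874)(0.707) - (0.556917)(-0.582) = -0.08665713
    denominator = 1 - (-0.257874)(-0.582) - (0.556917)(0.707) = 0.45617675
  phi_33 = -0.08665713 / 0.45617675 = -0.19.
Therefore phi_{33} = -0.1900.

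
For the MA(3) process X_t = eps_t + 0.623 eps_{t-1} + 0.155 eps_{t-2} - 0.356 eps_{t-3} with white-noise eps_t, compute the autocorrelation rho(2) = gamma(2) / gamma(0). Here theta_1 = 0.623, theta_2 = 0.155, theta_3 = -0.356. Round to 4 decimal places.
\rho(2) = -0.0434

For an MA(q) process with theta_0 = 1, the autocovariance is
  gamma(k) = sigma^2 * sum_{i=0..q-k} theta_i * theta_{i+k},
and rho(k) = gamma(k) / gamma(0). Sigma^2 cancels.
  numerator   = (1)*(0.155) + (0.623)*(-0.356) = -0.066788.
  denominator = (1)^2 + (0.623)^2 + (0.155)^2 + (-0.356)^2 = 1.53889.
  rho(2) = -0.066788 / 1.53889 = -0.0434.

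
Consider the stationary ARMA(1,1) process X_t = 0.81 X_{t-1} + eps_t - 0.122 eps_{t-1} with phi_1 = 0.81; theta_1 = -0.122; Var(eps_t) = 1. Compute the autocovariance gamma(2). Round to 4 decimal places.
\gamma(2) = 1.4603

Multiply the model equation by X_{t-k} and take expectations. With theta_0 = psi_0 = 1 and psi_j the MA(infinity) weights, this gives
  gamma(k) - sum_i phi_i gamma(k-i) = c_k,
  c_k = sigma^2 * sum_{j=k..q} theta_j psi_{j-k}   (c_k = 0 for k > q),
using gamma(-m) = gamma(m).
psi-weights needed (psi_j = theta_j + sum_i phi_i psi_{j-i}):
  psi_1 = theta_1 + phi_1 = -0.122 + (0.81) = 0.688
Right-hand sides:
  c_0 = sigma^2 (1 + theta_1 psi_1) = 1 * (1 + (-0.122)(0.688)) = 1 * 0.916064 = 0.916064
  c_1 = sigma^2 theta_1 = 1 * (-0.122) = -0.122
  c_2 = 0
Equations for k = 0 and k = 1 (AR order 1):
  gamma(0) = phi_1 gamma(1) + c_0
  gamma(1) = phi_1 gamma(0) + c_1
Substituting the second into the first: gamma(0) (1 - phi_1^2) = c_0 + phi_1 c_1, so
  gamma(0) = (c_0 + phi_1 c_1) / (1 - phi_1^2) = (0.916064 + (0.81)(-0.122)) / (1 - (0.81)^2) = 0.817244 / 0.3439 = 2.3764.
  gamma(1) = phi_1 gamma(0) + c_1 = (0.81)(2.3764) + (-0.122) = 1.802884.
For k = 2 (> q): gamma(2) = phi_1 gamma(1) = (0.81)(1.802884) = 1.460336.
Therefore gamma(2) = 1.4603 (to 4 decimal places).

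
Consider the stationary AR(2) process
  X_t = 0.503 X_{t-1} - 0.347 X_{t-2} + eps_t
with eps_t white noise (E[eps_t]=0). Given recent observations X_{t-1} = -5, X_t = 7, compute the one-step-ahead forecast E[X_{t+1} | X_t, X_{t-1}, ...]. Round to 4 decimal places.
E[X_{t+1} \mid \mathcal F_t] = 5.2560

For an AR(p) model X_t = c + sum_i phi_i X_{t-i} + eps_t, the
one-step-ahead conditional mean is
  E[X_{t+1} | X_t, ...] = c + sum_i phi_i X_{t+1-i}.
Substitute known values:
  E[X_{t+1} | ...] = (0.503) * (7) + (-0.347) * (-5)
                   = 5.2560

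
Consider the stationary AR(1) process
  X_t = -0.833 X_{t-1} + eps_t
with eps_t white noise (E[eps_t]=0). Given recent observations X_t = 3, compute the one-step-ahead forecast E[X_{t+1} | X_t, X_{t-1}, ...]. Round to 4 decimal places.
E[X_{t+1} \mid \mathcal F_t] = -2.4990

For an AR(p) model X_t = c + sum_i phi_i X_{t-i} + eps_t, the
one-step-ahead conditional mean is
  E[X_{t+1} | X_t, ...] = c + sum_i phi_i X_{t+1-i}.
Substitute known values:
  E[X_{t+1} | ...] = (-0.833) * (3)
                   = -2.4990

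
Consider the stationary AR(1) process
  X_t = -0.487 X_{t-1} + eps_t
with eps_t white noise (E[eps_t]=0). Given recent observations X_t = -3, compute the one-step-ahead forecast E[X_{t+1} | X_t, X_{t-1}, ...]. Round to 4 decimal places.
E[X_{t+1} \mid \mathcal F_t] = 1.4610

For an AR(p) model X_t = c + sum_i phi_i X_{t-i} + eps_t, the
one-step-ahead conditional mean is
  E[X_{t+1} | X_t, ...] = c + sum_i phi_i X_{t+1-i}.
Substitute known values:
  E[X_{t+1} | ...] = (-0.487) * (-3)
                   = 1.4610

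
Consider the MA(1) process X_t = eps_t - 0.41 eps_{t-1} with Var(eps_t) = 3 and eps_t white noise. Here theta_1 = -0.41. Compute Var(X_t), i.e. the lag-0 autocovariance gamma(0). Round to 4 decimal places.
\gamma(0) = 3.5043

For an MA(q) process X_t = eps_t + sum_i theta_i eps_{t-i} with
Var(eps_t) = sigma^2, the variance is
  gamma(0) = sigma^2 * (1 + sum_i theta_i^2).
  sum_i theta_i^2 = (-0.41)^2 = 0.1681.
  gamma(0) = 3 * (1 + 0.1681) = 3 * 1.1681 = 3.5043.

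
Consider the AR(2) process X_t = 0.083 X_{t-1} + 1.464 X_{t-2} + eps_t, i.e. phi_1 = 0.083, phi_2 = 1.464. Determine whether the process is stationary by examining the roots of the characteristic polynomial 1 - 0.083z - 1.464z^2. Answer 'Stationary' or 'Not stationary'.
\text{Not stationary}

The AR(p) characteristic polynomial is P(z) = 1 - 0.083z - 1.464z^2.
Stationarity requires all roots to lie outside the unit circle, i.e. |z| > 1 for every root.
Set 1 + (-0.083) z + (-1.464) z^2 = 0, i.e. a z^2 + b z + c = 0 with a = -1.464, b = -0.083, c = 1.
Discriminant D = b^2 - 4ac = (-0.083)^2 - 4*(-1.464)*1 = 0.006889 - (-5.856) = 5.862889.
D >= 0, so the roots are real: z = (-b +/- sqrt(D)) / (2a) = (0.083 +/- 2.42134) / (-2.928).
  z_1 = (0.083 + 2.42134) / (-2.928) = -0.8553,   |z_1| = 0.8553.
  z_2 = (0.083 - 2.42134) / (-2.928) = 0.7986,   |z_2| = 0.7986.
Moduli of all roots: 0.8553, 0.7986.
All moduli strictly greater than 1? No.
Verdict: Not stationary.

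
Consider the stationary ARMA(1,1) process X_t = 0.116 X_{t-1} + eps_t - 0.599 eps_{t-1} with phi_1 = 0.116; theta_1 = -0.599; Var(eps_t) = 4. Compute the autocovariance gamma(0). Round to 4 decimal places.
\gamma(0) = 4.9459

Multiply the model equation by X_{t-k} and take expectations. With theta_0 = psi_0 = 1 and psi_j the MA(infinity) weights, this gives
  gamma(k) - sum_i phi_i gamma(k-i) = c_k,
  c_k = sigma^2 * sum_{j=k..q} theta_j psi_{j-k}   (c_k = 0 for k > q),
using gamma(-m) = gamma(m).
psi-weights needed (psi_j = theta_j + sum_i phi_i psi_{j-i}):
  psi_1 = theta_1 + phi_1 = -0.599 + (0.116) = -0.483
Right-hand sides:
  c_0 = sigma^2 (1 + theta_1 psi_1) = 4 * (1 + (-0.599)(-0.483)) = 4 * 1.289317 = 5.157268
  c_1 = sigma^2 theta_1 = 4 * (-0.599) = -2.396
  c_2 = 0
Equations for k = 0 and k = 1 (AR order 1):
  gamma(0) = phi_1 gamma(1) + c_0
  gamma(1) = phi_1 gamma(0) + c_1
Substituting the second into the first: gamma(0) (1 - phi_1^2) = c_0 + phi_1 c_1, so
  gamma(0) = (c_0 + phi_1 c_1) / (1 - phi_1^2) = (5.157268 + (0.116)(-2.396)) / (1 - (0.116)^2) = 4.879332 / 0.986544 = 4.945884.
Therefore gamma(0) = 4.9459 (to 4 decimal places).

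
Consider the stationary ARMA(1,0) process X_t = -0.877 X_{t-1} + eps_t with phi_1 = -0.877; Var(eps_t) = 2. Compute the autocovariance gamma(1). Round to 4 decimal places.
\gamma(1) = -7.5973

Multiply the model equation by X_{t-k} and take expectations. With theta_0 = psi_0 = 1 and psi_j the MA(infinity) weights, this gives
  gamma(k) - sum_i phi_i gamma(k-i) = c_k,
  c_k = sigma^2 * sum_{j=k..q} theta_j psi_{j-k}   (c_k = 0 for k > q),
using gamma(-m) = gamma(m).
Pure AR (q = 0): c_0 = sigma^2 = 2, c_k = 0 for k >= 1.
Equations for k = 0 and k = 1 (AR order 1):
  gamma(0) = phi_1 gamma(1) + c_0
  gamma(1) = phi_1 gamma(0) + c_1
Substituting the second into the first: gamma(0) (1 - phi_1^2) = c_0 + phi_1 c_1, so
  gamma(0) = c_0 / (1 - phi_1^2) = 2 / (1 - (-0.877)^2) = 2 / 0.230871 = 8.662846.
  gamma(1) = phi_1 gamma(0) = (-0.877)(8.662846) = -7.597316.
Therefore gamma(1) = -7.5973 (to 4 decimal places).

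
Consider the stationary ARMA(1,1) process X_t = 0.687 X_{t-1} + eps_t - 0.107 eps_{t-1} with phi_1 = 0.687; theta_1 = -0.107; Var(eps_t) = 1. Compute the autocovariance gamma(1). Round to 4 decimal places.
\gamma(1) = 1.0177

Multiply the model equation by X_{t-k} and take expectations. With theta_0 = psi_0 = 1 and psi_j the MA(infinity) weights, this gives
  gamma(k) - sum_i phi_i gamma(k-i) = c_k,
  c_k = sigma^2 * sum_{j=k..q} theta_j psi_{j-k}   (c_k = 0 for k > q),
using gamma(-m) = gamma(m).
psi-weights needed (psi_j = theta_j + sum_i phi_i psi_{j-i}):
  psi_1 = theta_1 + phi_1 = -0.107 + (0.687) = 0.58
Right-hand sides:
  c_0 = sigma^2 (1 + theta_1 psi_1) = 1 * (1 + (-0.107)(0.58)) = 1 * 0.93794 = 0.93794
  c_1 = sigma^2 theta_1 = 1 * (-0.107) = -0.107
  c_2 = 0
Equations for k = 0 and k = 1 (AR order 1):
  gamma(0) = phi_1 gamma(1) + c_0
  gamma(1) = phi_1 gamma(0) + c_1
Substituting the second into the first: gamma(0) (1 - phi_1^2) = c_0 + phi_1 c_1, so
  gamma(0) = (c_0 + phi_1 c_1) / (1 - phi_1^2) = (0.93794 + (0.687)(-0.107)) / (1 - (0.687)^2) = 0.864431 / 0.528031 = 1.637084.
  gamma(1) = phi_1 gamma(0) + c_1 = (0.687)(1.637084) + (-0.107) = 1.017677.
Therefore gamma(1) = 1.0177 (to 4 decimal places).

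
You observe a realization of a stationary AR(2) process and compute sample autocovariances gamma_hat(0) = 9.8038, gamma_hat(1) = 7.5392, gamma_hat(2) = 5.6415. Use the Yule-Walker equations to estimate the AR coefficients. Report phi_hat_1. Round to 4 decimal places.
\hat\phi_{1} = 0.7990

The Yule-Walker equations for an AR(p) process read, in matrix form,
  Gamma_p phi = r_p,   with   (Gamma_p)_{ij} = gamma(|i - j|),
                       (r_p)_i = gamma(i),   i,j = 1..p.
Substitute the sample gammas (Toeplitz matrix and right-hand side of size 2):
  Gamma_p = [[9.8038, 7.5392], [7.5392, 9.8038]]
  r_p     = [7.5392, 5.6415]
Written out:
  9.8038 phi_1 + 7.5392 phi_2 = 7.5392
  7.5392 phi_1 + 9.8038 phi_2 = 5.6415
Solve by Cramer's rule:
  det = gamma(0)^2 - gamma(1)^2 = (9.8038)^2 - (7.5392)^2 = 96.11449444 - 56.83953664 = 39.2749578
  phi_hat_1 = [gamma(1) gamma(0) - gamma(1) gamma(2)] / det = [(7.5392)(9.8038) - (7.5392)(5.6415)] / 39.2749578 = 31.38041216 / 39.2749578 = 0.799
  phi_hat_2 = [gamma(0) gamma(2) - gamma(1)^2] / det = [(9.8038)(5.6415) - (7.5392)^2] / 39.2749578 = -1.53139894 / 39.2749578 = -0.039
So phi_hat = [0.7990, -0.0390].
Therefore phi_hat_1 = 0.7990.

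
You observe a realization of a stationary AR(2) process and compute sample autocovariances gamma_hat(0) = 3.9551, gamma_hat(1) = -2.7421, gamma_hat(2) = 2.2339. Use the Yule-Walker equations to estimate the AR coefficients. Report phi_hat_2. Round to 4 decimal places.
\hat\phi_{2} = 0.1620

The Yule-Walker equations for an AR(p) process read, in matrix form,
  Gamma_p phi = r_p,   with   (Gamma_p)_{ij} = gamma(|i - j|),
                       (r_p)_i = gamma(i),   i,j = 1..p.
Substitute the sample gammas (Toeplitz matrix and right-hand side of size 2):
  Gamma_p = [[3.9551, -2.7421], [-2.7421, 3.9551]]
  r_p     = [-2.7421, 2.2339]
Written out:
  3.9551 phi_1 - 2.7421 phi_2 = -2.7421
  -2.7421 phi_1 + 3.9551 phi_2 = 2.2339
Solve by Cramer's rule:
  det = gamma(0)^2 - gamma(1)^2 = (3.9551)^2 - (-2.7421)^2 = 15.64281601 - 7.51911241 = 8.1237036
  phi_hat_1 = [gamma(1) gamma(0) - gamma(1) gamma(2)] / det = [(-2.7421)(3.9551) - (-2.7421)(2.2339)] / 8.1237036 = -4.71970252 / 8.1237036 = -0.581
  phi_hat_2 = [gamma(0) gamma(2) - gamma(1)^2] / det = [(3.9551)(2.2339) - (-2.7421)^2] / 8.1237036 = 1.31618548 / 8.1237036 = 0.162
So phi_hat = [-0.5810, 0.1620].
Therefore phi_hat_2 = 0.1620.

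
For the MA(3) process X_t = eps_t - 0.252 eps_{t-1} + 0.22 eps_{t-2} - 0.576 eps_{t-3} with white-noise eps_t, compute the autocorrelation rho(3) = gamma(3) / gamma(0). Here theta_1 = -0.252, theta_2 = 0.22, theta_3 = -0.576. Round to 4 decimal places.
\rho(3) = -0.3990

For an MA(q) process with theta_0 = 1, the autocovariance is
  gamma(k) = sigma^2 * sum_{i=0..q-k} theta_i * theta_{i+k},
and rho(k) = gamma(k) / gamma(0). Sigma^2 cancels.
  numerator   = (1)*(-0.576) = -0.576.
  denominator = (1)^2 + (-0.252)^2 + (0.22)^2 + (-0.576)^2 = 1.44368.
  rho(3) = -0.576 / 1.44368 = -0.3990.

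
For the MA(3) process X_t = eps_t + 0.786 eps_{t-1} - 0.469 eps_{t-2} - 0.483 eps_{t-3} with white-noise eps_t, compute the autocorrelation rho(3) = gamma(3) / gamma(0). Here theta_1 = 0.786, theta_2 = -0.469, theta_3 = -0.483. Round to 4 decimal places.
\rho(3) = -0.2332

For an MA(q) process with theta_0 = 1, the autocovariance is
  gamma(k) = sigma^2 * sum_{i=0..q-k} theta_i * theta_{i+k},
and rho(k) = gamma(k) / gamma(0). Sigma^2 cancels.
  numerator   = (1)*(-0.483) = -0.483.
  denominator = (1)^2 + (0.786)^2 + (-0.469)^2 + (-0.483)^2 = 2.071046.
  rho(3) = -0.483 / 2.071046 = -0.2332.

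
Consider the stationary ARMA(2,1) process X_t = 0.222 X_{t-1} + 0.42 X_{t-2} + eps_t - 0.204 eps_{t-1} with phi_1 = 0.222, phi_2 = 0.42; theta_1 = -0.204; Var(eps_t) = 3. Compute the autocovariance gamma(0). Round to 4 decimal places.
\gamma(0) = 3.7789

Multiply the model equation by X_{t-k} and take expectations. With theta_0 = psi_0 = 1 and psi_j the MA(infinity) weights, this gives
  gamma(k) - sum_i phi_i gamma(k-i) = c_k,
  c_k = sigma^2 * sum_{j=k..q} theta_j psi_{j-k}   (c_k = 0 for k > q),
using gamma(-m) = gamma(m).
psi-weights needed (psi_j = theta_j + sum_i phi_i psi_{j-i}):
  psi_1 = theta_1 + phi_1 = -0.204 + (0.222) = 0.018
Right-hand sides:
  c_0 = sigma^2 (1 + theta_1 psi_1) = 3 * (1 + (-0.204)(0.018)) = 3 * 0.996328 = 2.988984
  c_1 = sigma^2 theta_1 = 3 * (-0.204) = -0.612
  c_2 = 0
Equations for k = 0, 1, 2 (AR order 2, c_2 = 0):
  (E0) gamma(0) = phi_1 gamma(1) + phi_2 gamma(2) + c_0
  (E1) gamma(1) = phi_1 gamma(0) + phi_2 gamma(1) + c_1
  (E2) gamma(2) = phi_1 gamma(1) + phi_2 gamma(0)
From (E1): gamma(1) = A gamma(0) + B with
  A = phi_1 / (1 - phi_2) = 0.222 / 0.58 = 0.382759,   B = c_1 / (1 - phi_2) = -0.612 / 0.58 = -1.055172.
Insert (E2) into (E0): gamma(0) (1 - phi_2^2) = phi_1 (1 + phi_2) gamma(1) + c_0.
  phi_1 (1 + phi_2) = (0.222)(1.42) = 0.31524,   1 - phi_2^2 = 0.8236.
Replace gamma(1) by A gamma(0) + B and collect gamma(0):
  gamma(0) [0.8236 - (0.31524)(0.382759)] = (0.31524)(-1.055172) + 2.988984
  gamma(0) * 0.702939 = 2.656351
  gamma(0) = 2.656351 / 0.702939 = 3.778921.
Therefore gamma(0) = 3.7789 (to 4 decimal places).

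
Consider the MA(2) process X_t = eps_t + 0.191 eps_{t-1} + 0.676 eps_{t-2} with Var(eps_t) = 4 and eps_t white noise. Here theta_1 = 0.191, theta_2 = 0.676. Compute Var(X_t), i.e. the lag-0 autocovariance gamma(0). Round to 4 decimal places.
\gamma(0) = 5.9738

For an MA(q) process X_t = eps_t + sum_i theta_i eps_{t-i} with
Var(eps_t) = sigma^2, the variance is
  gamma(0) = sigma^2 * (1 + sum_i theta_i^2).
  sum_i theta_i^2 = (0.191)^2 + (0.676)^2 = 0.036481 + 0.456976 = 0.493457.
  gamma(0) = 4 * (1 + 0.493457) = 4 * 1.493457 = 5.973828, which rounds to 5.9738.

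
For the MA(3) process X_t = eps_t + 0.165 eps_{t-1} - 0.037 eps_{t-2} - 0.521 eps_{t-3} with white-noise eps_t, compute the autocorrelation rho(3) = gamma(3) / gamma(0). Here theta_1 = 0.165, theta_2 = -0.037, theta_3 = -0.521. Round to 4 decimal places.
\rho(3) = -0.4008

For an MA(q) process with theta_0 = 1, the autocovariance is
  gamma(k) = sigma^2 * sum_{i=0..q-k} theta_i * theta_{i+k},
and rho(k) = gamma(k) / gamma(0). Sigma^2 cancels.
  numerator   = (1)*(-0.521) = -0.521.
  denominator = (1)^2 + (0.165)^2 + (-0.037)^2 + (-0.521)^2 = 1.300035.
  rho(3) = -0.521 / 1.300035 = -0.4008.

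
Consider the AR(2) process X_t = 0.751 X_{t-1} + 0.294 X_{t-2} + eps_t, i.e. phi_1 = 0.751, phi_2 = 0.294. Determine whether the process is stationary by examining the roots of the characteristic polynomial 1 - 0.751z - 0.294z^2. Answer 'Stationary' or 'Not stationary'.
\text{Not stationary}

The AR(p) characteristic polynomial is P(z) = 1 - 0.751z - 0.294z^2.
Stationarity requires all roots to lie outside the unit circle, i.e. |z| > 1 for every root.
Set 1 + (-0.751) z + (-0.294) z^2 = 0, i.e. a z^2 + b z + c = 0 with a = -0.294, b = -0.751, c = 1.
Discriminant D = b^2 - 4ac = (-0.751)^2 - 4*(-0.294)*1 = 0.564001 - (-1.176) = 1.740001.
D >= 0, so the roots are real: z = (-b +/- sqrt(D)) / (2a) = (0.751 +/- 1.319091) / (-0.588).
  z_1 = (0.751 + 1.319091) / (-0.588) = -3.5206,   |z_1| = 3.5206.
  z_2 = (0.751 - 1.319091) / (-0.588) = 0.9661,   |z_2| = 0.9661.
Moduli of all roots: 3.5206, 0.9661.
All moduli strictly greater than 1? No.
Verdict: Not stationary.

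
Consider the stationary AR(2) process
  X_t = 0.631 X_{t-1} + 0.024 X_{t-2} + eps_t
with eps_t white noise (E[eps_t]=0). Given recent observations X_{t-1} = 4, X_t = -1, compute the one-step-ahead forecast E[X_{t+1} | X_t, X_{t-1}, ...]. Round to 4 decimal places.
E[X_{t+1} \mid \mathcal F_t] = -0.5350

For an AR(p) model X_t = c + sum_i phi_i X_{t-i} + eps_t, the
one-step-ahead conditional mean is
  E[X_{t+1} | X_t, ...] = c + sum_i phi_i X_{t+1-i}.
Substitute known values:
  E[X_{t+1} | ...] = (0.631) * (-1) + (0.024) * (4)
                   = -0.5350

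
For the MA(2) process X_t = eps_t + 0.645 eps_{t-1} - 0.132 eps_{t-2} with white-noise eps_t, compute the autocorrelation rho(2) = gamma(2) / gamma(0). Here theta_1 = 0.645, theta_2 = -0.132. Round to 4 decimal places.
\rho(2) = -0.0921

For an MA(q) process with theta_0 = 1, the autocovariance is
  gamma(k) = sigma^2 * sum_{i=0..q-k} theta_i * theta_{i+k},
and rho(k) = gamma(k) / gamma(0). Sigma^2 cancels.
  numerator   = (1)*(-0.132) = -0.132.
  denominator = (1)^2 + (0.645)^2 + (-0.132)^2 = 1.433449.
  rho(2) = -0.132 / 1.433449 = -0.0921.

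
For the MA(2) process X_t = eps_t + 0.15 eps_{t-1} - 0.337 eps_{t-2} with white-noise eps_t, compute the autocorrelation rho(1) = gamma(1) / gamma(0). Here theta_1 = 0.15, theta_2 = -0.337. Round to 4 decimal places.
\rho(1) = 0.0875

For an MA(q) process with theta_0 = 1, the autocovariance is
  gamma(k) = sigma^2 * sum_{i=0..q-k} theta_i * theta_{i+k},
and rho(k) = gamma(k) / gamma(0). Sigma^2 cancels.
  numerator   = (1)*(0.15) + (0.15)*(-0.337) = 0.09945.
  denominator = (1)^2 + (0.15)^2 + (-0.337)^2 = 1.136069.
  rho(1) = 0.09945 / 1.136069 = 0.0875.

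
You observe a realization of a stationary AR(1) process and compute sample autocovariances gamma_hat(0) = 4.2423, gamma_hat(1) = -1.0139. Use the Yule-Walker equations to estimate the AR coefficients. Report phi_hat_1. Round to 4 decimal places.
\hat\phi_{1} = -0.2390

The Yule-Walker equations for an AR(p) process read, in matrix form,
  Gamma_p phi = r_p,   with   (Gamma_p)_{ij} = gamma(|i - j|),
                       (r_p)_i = gamma(i),   i,j = 1..p.
Substitute the sample gammas (Toeplitz matrix and right-hand side of size 1):
  Gamma_p = [[4.2423]]
  r_p     = [-1.0139]
With p = 1 this is the single equation gamma(0) phi_1 = gamma(1):
  phi_hat_1 = gamma(1) / gamma(0) = -1.0139 / 4.2423 = -0.2390.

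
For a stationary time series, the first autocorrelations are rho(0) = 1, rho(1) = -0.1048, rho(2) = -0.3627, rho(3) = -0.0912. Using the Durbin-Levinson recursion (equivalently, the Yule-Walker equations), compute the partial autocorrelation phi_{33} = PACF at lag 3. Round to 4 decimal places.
\phi_{33} = -0.2160

The PACF at lag k is phi_{kk}, the last component of the solution
to the Yule-Walker system G_k phi = r_k where
  (G_k)_{ij} = rho(|i - j|), (r_k)_i = rho(i), i,j = 1..k.
Equivalently, Durbin-Levinson gives phi_{kk} iteratively:
  phi_{11} = rho(1)
  phi_{kk} = [rho(k) - sum_{j=1..k-1} phi_{k-1,j} rho(k-j)]
            / [1 - sum_{j=1..k-1} phi_{k-1,j} rho(j)],
  phi_{k,j} = phi_{k-1,j} - phi_{kk} phi_{k-1,k-j},  j = 1..k-1.
Step k = 1:
  phi_11 = rho(1) = -0.1048.
Step k = 2:
  phi_22 = [rho(2) - phi_11 rho(1)] / [1 - phi_11 rho(1)] = [-0.3627 - (-0.1048)(-0.1048)] / [1 - (-0.1048)(-0.1048)]
         = -0.37368304 / 0.98901696 = -0.377833.
  Update: phi_21 = phi_11 - phi_22 phi_11 = -0.1048 - (-0.377833)(-0.1048) = -0.144397.
Step k = 3:
  phi_33 = [rho(3) - phi_21 rho(2) - phi_22 rho(1)] / [1 - phi_21 rho(1) - phi_22 rho(2)]
    numerator   = -0.0912 - (-0.144397)(-0.3627) - (-0.377833)(-0.1048) = -0.18316962
    denominator = 1 - (-0.144397)(-0.1048) - (-0.377833)(-0.3627) = 0.84782725
  phi_33 = -0.18316962 / 0.84782725 = -0.216.
Therefore phi_{33} = -0.2160.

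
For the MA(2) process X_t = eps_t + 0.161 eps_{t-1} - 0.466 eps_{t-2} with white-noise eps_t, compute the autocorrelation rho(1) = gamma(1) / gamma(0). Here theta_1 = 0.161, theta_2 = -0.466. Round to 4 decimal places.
\rho(1) = 0.0692

For an MA(q) process with theta_0 = 1, the autocovariance is
  gamma(k) = sigma^2 * sum_{i=0..q-k} theta_i * theta_{i+k},
and rho(k) = gamma(k) / gamma(0). Sigma^2 cancels.
  numerator   = (1)*(0.161) + (0.161)*(-0.466) = 0.085974.
  denominator = (1)^2 + (0.161)^2 + (-0.466)^2 = 1.243077.
  rho(1) = 0.085974 / 1.243077 = 0.0692.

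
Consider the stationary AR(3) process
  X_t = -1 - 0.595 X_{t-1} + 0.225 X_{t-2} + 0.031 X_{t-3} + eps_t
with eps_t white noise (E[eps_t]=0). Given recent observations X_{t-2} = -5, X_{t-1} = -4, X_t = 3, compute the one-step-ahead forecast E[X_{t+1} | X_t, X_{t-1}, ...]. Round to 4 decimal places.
E[X_{t+1} \mid \mathcal F_t] = -3.8400

For an AR(p) model X_t = c + sum_i phi_i X_{t-i} + eps_t, the
one-step-ahead conditional mean is
  E[X_{t+1} | X_t, ...] = c + sum_i phi_i X_{t+1-i}.
Substitute known values:
  E[X_{t+1} | ...] = -1 + (-0.595) * (3) + (0.225) * (-4) + (0.031) * (-5)
                   = -3.8400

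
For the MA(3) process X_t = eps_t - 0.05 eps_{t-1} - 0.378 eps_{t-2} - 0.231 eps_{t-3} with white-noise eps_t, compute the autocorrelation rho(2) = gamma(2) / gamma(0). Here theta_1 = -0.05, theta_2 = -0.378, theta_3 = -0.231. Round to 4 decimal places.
\rho(2) = -0.3057

For an MA(q) process with theta_0 = 1, the autocovariance is
  gamma(k) = sigma^2 * sum_{i=0..q-k} theta_i * theta_{i+k},
and rho(k) = gamma(k) / gamma(0). Sigma^2 cancels.
  numerator   = (1)*(-0.378) + (-0.05)*(-0.231) = -0.36645.
  denominator = (1)^2 + (-0.05)^2 + (-0.378)^2 + (-0.231)^2 = 1.198745.
  rho(2) = -0.36645 / 1.198745 = -0.3057.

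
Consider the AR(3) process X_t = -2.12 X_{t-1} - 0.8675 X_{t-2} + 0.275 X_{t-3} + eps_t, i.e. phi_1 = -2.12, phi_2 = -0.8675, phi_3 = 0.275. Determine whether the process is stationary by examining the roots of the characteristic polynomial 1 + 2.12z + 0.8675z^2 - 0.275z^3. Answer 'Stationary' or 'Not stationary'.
\text{Not stationary}

The AR(p) characteristic polynomial is P(z) = 1 + 2.12z + 0.8675z^2 - 0.275z^3.
Stationarity requires all roots to lie outside the unit circle, i.e. |z| > 1 for every root.
Degree 3: look for a simple real root z0 first, then factor out (1 - z/z0) and solve the remaining quadratic.
Testing z0 = -0.8: P(-0.8) = 1 + (2.12)(-0.8) + (0.8675)(-0.8)^2 + (-0.275)(-0.8)^3
  = 1 + (-1.696) + (0.5552) + (0.1408) = 0.  So z_0 = -0.8 is a root, |z_0| = 0.8.
Divide out the factor (1 + 1.25 z) = (1 - z/z0) (since 1/z0 = -1.25):
  P(z) = (1 + 1.25 z)(1 + (0.87) z + (-0.22) z^2)
  [check: z-coef 0.87 - (-1.25) = 2.12; z^2-coef -0.22 - (-1.25)(0.87) = 0.8675; z^3-coef -(-1.25)(-0.22) = -0.275.]
Remaining roots from the quadratic factor 1 + (0.87) z + (-0.22) z^2:
  Set 1 + (0.87) z + (-0.22) z^2 = 0, i.e. a z^2 + b z + c = 0 with a = -0.22, b = 0.87, c = 1.
  Discriminant D = b^2 - 4ac = (0.87)^2 - 4*(-0.22)*1 = 0.7569 - (-0.88) = 1.6369.
  D >= 0, so the roots are real: z = (-b +/- sqrt(D)) / (2a) = (-0.87 +/- 1.279414) / (-0.44).
    z_1 = (-0.87 + 1.279414) / (-0.44) = -0.9305,   |z_1| = 0.9305.
    z_2 = (-0.87 - 1.279414) / (-0.44) = 4.885,   |z_2| = 4.885.
Moduli of all roots: 0.8000, 0.9305, 4.8850.
All moduli strictly greater than 1? No.
Verdict: Not stationary.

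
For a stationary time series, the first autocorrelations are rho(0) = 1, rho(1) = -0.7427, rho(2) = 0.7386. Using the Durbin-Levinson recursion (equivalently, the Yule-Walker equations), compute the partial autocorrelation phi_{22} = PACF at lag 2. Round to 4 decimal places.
\phi_{22} = 0.4170

The PACF at lag k is phi_{kk}, the last component of the solution
to the Yule-Walker system G_k phi = r_k where
  (G_k)_{ij} = rho(|i - j|), (r_k)_i = rho(i), i,j = 1..k.
Equivalently, Durbin-Levinson gives phi_{kk} iteratively:
  phi_{11} = rho(1)
  phi_{kk} = [rho(k) - sum_{j=1..k-1} phi_{k-1,j} rho(k-j)]
            / [1 - sum_{j=1..k-1} phi_{k-1,j} rho(j)],
  phi_{k,j} = phi_{k-1,j} - phi_{kk} phi_{k-1,k-j},  j = 1..k-1.
Step k = 1:
  phi_11 = rho(1) = -0.7427.
Step k = 2:
  phi_22 = [rho(2) - phi_11 rho(1)] / [1 - phi_11 rho(1)] = [0.7386 - (-0.7427)(-0.7427)] / [1 - (-0.7427)(-0.7427)]
         = 0.18699671 / 0.44839671 = 0.417.
Therefore phi_{22} = 0.4170.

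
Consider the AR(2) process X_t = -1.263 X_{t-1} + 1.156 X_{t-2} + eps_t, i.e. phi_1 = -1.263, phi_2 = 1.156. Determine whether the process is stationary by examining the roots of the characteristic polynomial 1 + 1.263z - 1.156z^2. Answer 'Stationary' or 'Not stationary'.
\text{Not stationary}

The AR(p) characteristic polynomial is P(z) = 1 + 1.263z - 1.156z^2.
Stationarity requires all roots to lie outside the unit circle, i.e. |z| > 1 for every root.
Set 1 + (1.263) z + (-1.156) z^2 = 0, i.e. a z^2 + b z + c = 0 with a = -1.156, b = 1.263, c = 1.
Discriminant D = b^2 - 4ac = (1.263)^2 - 4*(-1.156)*1 = 1.595169 - (-4.624) = 6.219169.
D >= 0, so the roots are real: z = (-b +/- sqrt(D)) / (2a) = (-1.263 +/- 2.493826) / (-2.312).
  z_1 = (-1.263 + 2.493826) / (-2.312) = -0.5324,   |z_1| = 0.5324.
  z_2 = (-1.263 - 2.493826) / (-2.312) = 1.6249,   |z_2| = 1.6249.
Moduli of all roots: 0.5324, 1.6249.
All moduli strictly greater than 1? No.
Verdict: Not stationary.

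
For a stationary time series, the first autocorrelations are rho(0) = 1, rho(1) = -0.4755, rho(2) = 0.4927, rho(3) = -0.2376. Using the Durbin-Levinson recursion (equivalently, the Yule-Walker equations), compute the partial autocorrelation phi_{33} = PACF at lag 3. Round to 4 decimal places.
\phi_{33} = 0.1170

The PACF at lag k is phi_{kk}, the last component of the solution
to the Yule-Walker system G_k phi = r_k where
  (G_k)_{ij} = rho(|i - j|), (r_k)_i = rho(i), i,j = 1..k.
Equivalently, Durbin-Levinson gives phi_{kk} iteratively:
  phi_{11} = rho(1)
  phi_{kk} = [rho(k) - sum_{j=1..k-1} phi_{k-1,j} rho(k-j)]
            / [1 - sum_{j=1..k-1} phi_{k-1,j} rho(j)],
  phi_{k,j} = phi_{k-1,j} - phi_{kk} phi_{k-1,k-j},  j = 1..k-1.
Step k = 1:
  phi_11 = rho(1) = -0.4755.
Step k = 2:
  phi_22 = [rho(2) - phi_11 rho(1)] / [1 - phi_11 rho(1)] = [0.4927 - (-0.4755)(-0.4755)] / [1 - (-0.4755)(-0.4755)]
         = 0.26659975 / 0.77389975 = 0.344489.
  Update: phi_21 = phi_11 - phi_22 phi_11 = -0.4755 - (0.344489)(-0.4755) = -0.311696.
Step k = 3:
  phi_33 = [rho(3) - phi_21 rho(2) - phi_22 rho(1)] / [1 - phi_21 rho(1) - phi_22 rho(2)]
    numerator   = -0.2376 - (-0.311696)(0.4927) - (0.344489)(-0.4755) = 0.07977682
    denominator = 1 - (-0.311696)(-0.4755) - (0.344489)(0.4927) = 0.68205914
  phi_33 = 0.07977682 / 0.68205914 = 0.117.
Therefore phi_{33} = 0.1170.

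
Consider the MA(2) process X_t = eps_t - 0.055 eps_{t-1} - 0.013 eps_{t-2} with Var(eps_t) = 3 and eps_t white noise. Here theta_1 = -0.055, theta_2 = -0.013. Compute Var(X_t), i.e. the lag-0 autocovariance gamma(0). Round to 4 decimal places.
\gamma(0) = 3.0096

For an MA(q) process X_t = eps_t + sum_i theta_i eps_{t-i} with
Var(eps_t) = sigma^2, the variance is
  gamma(0) = sigma^2 * (1 + sum_i theta_i^2).
  sum_i theta_i^2 = (-0.055)^2 + (-0.013)^2 = 0.003025 + 0.000169 = 0.003194.
  gamma(0) = 3 * (1 + 0.003194) = 3 * 1.003194 = 3.009582, which rounds to 3.0096.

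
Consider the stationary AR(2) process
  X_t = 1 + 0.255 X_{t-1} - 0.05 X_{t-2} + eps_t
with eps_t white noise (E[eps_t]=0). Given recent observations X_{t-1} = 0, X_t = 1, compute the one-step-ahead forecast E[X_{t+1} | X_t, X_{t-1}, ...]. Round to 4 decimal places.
E[X_{t+1} \mid \mathcal F_t] = 1.2550

For an AR(p) model X_t = c + sum_i phi_i X_{t-i} + eps_t, the
one-step-ahead conditional mean is
  E[X_{t+1} | X_t, ...] = c + sum_i phi_i X_{t+1-i}.
Substitute known values:
  E[X_{t+1} | ...] = 1 + (0.255) * (1) + (-0.05) * (0)
                   = 1.2550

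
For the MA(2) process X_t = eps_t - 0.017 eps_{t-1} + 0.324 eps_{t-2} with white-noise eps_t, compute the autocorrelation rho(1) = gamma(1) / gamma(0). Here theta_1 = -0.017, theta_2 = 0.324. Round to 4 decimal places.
\rho(1) = -0.0204

For an MA(q) process with theta_0 = 1, the autocovariance is
  gamma(k) = sigma^2 * sum_{i=0..q-k} theta_i * theta_{i+k},
and rho(k) = gamma(k) / gamma(0). Sigma^2 cancels.
  numerator   = (1)*(-0.017) + (-0.017)*(0.324) = -0.022508.
  denominator = (1)^2 + (-0.017)^2 + (0.324)^2 = 1.105265.
  rho(1) = -0.022508 / 1.105265 = -0.0204.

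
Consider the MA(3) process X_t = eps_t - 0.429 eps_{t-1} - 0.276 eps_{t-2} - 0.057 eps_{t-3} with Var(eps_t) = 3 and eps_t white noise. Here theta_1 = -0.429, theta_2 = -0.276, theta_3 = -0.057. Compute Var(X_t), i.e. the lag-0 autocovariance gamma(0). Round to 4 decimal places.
\gamma(0) = 3.7904

For an MA(q) process X_t = eps_t + sum_i theta_i eps_{t-i} with
Var(eps_t) = sigma^2, the variance is
  gamma(0) = sigma^2 * (1 + sum_i theta_i^2).
  sum_i theta_i^2 = (-0.429)^2 + (-0.276)^2 + (-0.057)^2 = 0.184041 + 0.076176 + 0.003249 = 0.263466.
  gamma(0) = 3 * (1 + 0.263466) = 3 * 1.263466 = 3.790398, which rounds to 3.7904.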